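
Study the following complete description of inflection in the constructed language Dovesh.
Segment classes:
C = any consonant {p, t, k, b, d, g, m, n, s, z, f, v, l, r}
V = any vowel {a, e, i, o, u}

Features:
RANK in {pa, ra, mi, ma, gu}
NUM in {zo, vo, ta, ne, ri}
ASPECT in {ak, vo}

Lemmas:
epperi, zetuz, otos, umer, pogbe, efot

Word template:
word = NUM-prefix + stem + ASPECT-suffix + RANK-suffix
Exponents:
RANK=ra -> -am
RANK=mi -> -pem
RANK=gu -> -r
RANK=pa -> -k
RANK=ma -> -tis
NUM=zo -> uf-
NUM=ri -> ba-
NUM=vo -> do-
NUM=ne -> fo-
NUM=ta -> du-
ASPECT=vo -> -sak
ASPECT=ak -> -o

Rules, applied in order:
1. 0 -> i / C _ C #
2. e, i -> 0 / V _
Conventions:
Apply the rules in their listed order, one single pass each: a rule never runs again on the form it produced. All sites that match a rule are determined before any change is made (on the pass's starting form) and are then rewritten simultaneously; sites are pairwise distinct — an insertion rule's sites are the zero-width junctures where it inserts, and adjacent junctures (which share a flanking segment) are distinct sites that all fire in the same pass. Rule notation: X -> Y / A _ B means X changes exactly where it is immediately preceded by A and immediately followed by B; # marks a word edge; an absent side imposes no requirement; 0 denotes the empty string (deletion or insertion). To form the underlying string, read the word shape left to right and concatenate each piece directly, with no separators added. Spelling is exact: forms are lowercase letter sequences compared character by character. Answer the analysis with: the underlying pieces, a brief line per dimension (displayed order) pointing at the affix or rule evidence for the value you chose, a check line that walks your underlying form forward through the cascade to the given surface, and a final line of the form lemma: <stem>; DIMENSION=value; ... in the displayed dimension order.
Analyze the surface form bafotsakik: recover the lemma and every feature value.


underlying: ba-efot-sak-k
RANK=pa - signalled by the affix -k
NUM=ri - signalled by the affix ba-
ASPECT=vo - signalled by the affix -sak
check: baefotsakk -> baefotsakik -> bafotsakik
lemma: efot; RANK=pa; NUM=ri; ASPECT=vo


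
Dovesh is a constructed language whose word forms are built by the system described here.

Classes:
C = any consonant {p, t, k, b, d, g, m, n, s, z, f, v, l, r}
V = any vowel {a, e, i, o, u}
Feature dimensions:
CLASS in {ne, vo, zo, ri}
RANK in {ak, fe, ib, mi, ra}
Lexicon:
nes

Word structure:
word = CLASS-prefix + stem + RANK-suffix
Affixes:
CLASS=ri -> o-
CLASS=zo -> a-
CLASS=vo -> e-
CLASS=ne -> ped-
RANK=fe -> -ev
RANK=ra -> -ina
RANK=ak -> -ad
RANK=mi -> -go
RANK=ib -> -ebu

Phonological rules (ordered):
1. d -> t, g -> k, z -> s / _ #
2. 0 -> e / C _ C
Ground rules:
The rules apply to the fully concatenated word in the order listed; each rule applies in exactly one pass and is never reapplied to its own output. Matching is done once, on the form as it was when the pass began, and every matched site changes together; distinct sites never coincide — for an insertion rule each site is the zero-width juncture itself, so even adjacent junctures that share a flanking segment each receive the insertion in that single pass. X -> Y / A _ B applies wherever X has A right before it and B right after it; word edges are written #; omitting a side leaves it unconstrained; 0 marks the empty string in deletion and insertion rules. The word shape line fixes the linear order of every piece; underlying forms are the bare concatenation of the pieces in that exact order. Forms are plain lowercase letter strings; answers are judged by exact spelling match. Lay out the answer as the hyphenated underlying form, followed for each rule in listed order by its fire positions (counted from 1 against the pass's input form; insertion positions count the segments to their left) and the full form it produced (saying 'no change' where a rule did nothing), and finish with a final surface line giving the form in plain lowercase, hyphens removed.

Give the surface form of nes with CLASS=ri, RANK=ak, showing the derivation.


underlying: o-nes-ad
1. d -> t, g -> k, z -> s / _ #: fires at position(s) 6: onesat
2. 0 -> e / C _ C: no change
surface: onesat


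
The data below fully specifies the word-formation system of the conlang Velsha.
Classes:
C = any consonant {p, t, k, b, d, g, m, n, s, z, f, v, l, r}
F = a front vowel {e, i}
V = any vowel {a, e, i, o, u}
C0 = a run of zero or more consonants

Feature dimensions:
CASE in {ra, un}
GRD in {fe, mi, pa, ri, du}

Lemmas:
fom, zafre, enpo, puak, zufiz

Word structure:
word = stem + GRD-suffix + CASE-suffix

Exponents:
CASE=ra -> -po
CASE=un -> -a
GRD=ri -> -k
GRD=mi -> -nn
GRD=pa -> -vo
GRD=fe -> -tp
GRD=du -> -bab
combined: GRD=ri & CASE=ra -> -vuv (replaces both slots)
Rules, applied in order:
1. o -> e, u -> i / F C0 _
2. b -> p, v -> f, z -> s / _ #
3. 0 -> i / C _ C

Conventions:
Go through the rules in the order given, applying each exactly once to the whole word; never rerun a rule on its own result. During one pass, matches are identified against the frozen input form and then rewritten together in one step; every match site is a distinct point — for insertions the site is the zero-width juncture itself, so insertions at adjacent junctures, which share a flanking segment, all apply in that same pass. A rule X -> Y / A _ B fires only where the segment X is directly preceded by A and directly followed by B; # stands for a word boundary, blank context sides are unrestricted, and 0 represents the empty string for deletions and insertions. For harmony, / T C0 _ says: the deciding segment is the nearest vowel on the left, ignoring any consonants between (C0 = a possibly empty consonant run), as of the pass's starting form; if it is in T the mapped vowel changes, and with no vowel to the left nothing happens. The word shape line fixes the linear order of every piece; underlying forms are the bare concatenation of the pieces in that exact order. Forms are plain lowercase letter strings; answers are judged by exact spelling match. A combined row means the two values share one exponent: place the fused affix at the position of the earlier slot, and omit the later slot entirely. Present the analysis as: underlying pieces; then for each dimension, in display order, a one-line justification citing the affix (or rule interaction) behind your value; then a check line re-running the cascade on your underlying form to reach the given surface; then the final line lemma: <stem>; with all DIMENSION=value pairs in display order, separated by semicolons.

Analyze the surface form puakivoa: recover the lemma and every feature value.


underlying: puak-vo-a
CASE=un - signalled by the affix -a
GRD=pa - signalled by the affix -vo
check: puakvoa -> puakvoa -> puakvoa -> puakivoa
lemma: puak; CASE=un; GRD=pa


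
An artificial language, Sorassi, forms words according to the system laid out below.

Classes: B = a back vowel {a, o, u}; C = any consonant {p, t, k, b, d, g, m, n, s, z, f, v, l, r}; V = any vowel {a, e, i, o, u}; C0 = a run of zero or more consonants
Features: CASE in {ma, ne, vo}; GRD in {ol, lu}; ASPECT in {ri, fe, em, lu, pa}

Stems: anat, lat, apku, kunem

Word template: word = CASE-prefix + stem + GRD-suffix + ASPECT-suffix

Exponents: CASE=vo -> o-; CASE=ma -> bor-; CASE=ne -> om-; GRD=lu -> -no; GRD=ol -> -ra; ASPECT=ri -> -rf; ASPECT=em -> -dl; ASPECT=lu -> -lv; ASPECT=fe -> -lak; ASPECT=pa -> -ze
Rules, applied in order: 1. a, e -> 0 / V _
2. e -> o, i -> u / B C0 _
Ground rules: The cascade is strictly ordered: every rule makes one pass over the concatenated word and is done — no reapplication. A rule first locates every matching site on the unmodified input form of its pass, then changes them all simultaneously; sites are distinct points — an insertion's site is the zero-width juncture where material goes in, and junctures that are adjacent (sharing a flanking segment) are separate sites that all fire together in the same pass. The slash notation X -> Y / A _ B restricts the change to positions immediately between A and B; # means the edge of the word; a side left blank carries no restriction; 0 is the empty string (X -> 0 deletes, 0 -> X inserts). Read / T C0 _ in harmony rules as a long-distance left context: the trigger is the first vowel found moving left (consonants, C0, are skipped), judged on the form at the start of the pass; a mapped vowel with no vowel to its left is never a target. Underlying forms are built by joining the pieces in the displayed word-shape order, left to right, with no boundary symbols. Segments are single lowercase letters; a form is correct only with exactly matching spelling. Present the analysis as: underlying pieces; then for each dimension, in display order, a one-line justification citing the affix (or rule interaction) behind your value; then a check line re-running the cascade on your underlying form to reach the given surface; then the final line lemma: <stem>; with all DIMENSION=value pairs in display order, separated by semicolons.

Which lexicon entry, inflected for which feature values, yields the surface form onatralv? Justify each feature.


underlying: o-anat-ra-lv
CASE=vo - signalled by the affix o-
GRD=ol - signalled by the affix -ra
ASPECT=lu - signalled by the affix -lv
check: oanatralv -> onatralv -> onatralv
lemma: anat; CASE=vo; GRD=ol; ASPECT=lu


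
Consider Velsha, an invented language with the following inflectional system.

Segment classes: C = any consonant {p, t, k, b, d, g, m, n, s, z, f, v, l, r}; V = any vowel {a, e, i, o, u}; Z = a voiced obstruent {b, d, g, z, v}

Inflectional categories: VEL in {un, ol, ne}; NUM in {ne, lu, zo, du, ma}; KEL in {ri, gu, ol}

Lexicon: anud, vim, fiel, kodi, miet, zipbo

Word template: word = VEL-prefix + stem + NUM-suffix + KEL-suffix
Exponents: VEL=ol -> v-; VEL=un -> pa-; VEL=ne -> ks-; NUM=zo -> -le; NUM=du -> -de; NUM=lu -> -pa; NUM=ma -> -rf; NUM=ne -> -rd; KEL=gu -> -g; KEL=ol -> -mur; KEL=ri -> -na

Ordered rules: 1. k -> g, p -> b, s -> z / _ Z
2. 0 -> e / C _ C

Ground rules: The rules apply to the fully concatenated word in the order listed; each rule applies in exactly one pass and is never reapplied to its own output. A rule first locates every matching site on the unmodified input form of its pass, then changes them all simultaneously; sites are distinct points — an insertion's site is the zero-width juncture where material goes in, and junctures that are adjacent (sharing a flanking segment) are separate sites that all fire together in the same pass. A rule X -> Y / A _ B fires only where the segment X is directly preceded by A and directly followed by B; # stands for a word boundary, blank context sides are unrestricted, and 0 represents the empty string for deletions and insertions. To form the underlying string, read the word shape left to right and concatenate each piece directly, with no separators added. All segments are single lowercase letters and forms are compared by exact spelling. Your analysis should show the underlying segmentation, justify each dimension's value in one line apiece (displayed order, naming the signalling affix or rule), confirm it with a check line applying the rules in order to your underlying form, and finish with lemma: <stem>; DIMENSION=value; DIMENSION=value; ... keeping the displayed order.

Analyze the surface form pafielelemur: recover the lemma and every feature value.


underlying: pa-fiel-le-mur
VEL=un - signalled by the affix pa-
NUM=zo - signalled by the affix -le
KEL=ol - signalled by the affix -mur
check: pafiellemur -> pafiellemur -> pafielelemur
lemma: fiel; VEL=un; NUM=zo; KEL=ol


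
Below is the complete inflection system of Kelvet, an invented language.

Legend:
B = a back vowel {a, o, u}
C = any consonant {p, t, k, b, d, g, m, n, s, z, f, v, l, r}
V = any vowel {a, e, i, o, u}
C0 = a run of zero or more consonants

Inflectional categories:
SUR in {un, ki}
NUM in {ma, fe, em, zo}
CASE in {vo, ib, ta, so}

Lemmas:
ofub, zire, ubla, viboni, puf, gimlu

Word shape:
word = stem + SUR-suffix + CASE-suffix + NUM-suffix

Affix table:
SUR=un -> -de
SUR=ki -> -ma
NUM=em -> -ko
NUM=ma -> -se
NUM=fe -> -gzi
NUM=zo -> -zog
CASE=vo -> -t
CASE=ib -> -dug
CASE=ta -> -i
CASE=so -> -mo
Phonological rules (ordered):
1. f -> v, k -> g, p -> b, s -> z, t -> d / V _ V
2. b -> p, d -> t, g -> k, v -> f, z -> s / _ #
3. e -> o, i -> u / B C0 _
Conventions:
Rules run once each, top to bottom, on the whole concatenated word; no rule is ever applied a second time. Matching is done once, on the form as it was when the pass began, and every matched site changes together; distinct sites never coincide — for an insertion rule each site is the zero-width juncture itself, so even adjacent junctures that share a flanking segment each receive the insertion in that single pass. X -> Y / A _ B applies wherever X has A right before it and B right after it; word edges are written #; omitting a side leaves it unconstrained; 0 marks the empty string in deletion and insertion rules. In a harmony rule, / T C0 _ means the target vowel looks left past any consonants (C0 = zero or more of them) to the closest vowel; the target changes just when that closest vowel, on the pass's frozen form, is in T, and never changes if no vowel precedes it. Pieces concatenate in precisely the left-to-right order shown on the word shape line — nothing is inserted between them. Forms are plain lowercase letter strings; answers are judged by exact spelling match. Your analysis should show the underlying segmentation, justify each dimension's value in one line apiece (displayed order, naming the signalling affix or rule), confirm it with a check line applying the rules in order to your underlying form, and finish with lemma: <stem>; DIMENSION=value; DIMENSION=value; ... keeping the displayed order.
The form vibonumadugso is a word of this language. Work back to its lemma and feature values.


underlying: viboni-ma-dug-se
SUR=ki - signalled by the affix -ma
NUM=ma - signalled by the affix -se
CASE=ib - signalled by the affix -dug
check: vibonimadugse -> vibonimadugse -> vibonimadugse -> vibonumadugso
lemma: viboni; SUR=ki; NUM=ma; CASE=ib


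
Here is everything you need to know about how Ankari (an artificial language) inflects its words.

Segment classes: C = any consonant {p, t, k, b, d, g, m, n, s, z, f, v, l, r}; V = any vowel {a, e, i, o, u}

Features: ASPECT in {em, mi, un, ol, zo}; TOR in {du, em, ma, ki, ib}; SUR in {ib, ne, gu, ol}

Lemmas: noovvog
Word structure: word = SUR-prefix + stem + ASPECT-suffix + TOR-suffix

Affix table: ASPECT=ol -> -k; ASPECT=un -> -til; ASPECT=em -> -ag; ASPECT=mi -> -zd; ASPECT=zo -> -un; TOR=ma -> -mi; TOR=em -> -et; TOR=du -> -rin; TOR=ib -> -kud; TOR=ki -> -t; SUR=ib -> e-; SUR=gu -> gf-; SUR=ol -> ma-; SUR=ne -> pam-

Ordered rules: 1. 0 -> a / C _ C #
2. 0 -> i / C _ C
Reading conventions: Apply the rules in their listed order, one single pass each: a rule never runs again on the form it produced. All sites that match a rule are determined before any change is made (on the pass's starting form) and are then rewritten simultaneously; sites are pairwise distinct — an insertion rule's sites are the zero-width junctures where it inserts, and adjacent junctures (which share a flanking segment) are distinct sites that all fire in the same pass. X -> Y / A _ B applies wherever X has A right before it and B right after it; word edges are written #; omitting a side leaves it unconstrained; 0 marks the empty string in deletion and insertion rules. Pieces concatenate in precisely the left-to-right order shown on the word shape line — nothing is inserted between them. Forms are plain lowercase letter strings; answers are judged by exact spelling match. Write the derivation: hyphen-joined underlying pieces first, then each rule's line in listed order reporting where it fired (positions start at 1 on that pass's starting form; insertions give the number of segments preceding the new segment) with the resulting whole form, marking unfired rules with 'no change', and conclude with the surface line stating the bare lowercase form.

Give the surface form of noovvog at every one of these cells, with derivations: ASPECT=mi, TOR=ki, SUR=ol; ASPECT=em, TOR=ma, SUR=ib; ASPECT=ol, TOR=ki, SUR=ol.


cell ASPECT=mi, TOR=ki, SUR=ol:
underlying: ma-noovvog-zd-t
1. 0 -> a / C _ C #: inserts after position(s) 11: manoovvogzdat
2. 0 -> i / C _ C: inserts after position(s) 6, 9, 10: manoovivogizidat
surface: manoovivogizidat

cell ASPECT=em, TOR=ma, SUR=ib:
underlying: e-noovvog-ag-mi
1. 0 -> a / C _ C #: no change
2. 0 -> i / C _ C: inserts after position(s) 5, 10: enoovivogagimi
surface: enoovivogagimi

cell ASPECT=ol, TOR=ki, SUR=ol:
underlying: ma-noovvog-k-t
1. 0 -> a / C _ C #: inserts after position(s) 10: manoovvogkat
2. 0 -> i / C _ C: inserts after position(s) 6, 9: manoovivogikat
surface: manoovivogikat


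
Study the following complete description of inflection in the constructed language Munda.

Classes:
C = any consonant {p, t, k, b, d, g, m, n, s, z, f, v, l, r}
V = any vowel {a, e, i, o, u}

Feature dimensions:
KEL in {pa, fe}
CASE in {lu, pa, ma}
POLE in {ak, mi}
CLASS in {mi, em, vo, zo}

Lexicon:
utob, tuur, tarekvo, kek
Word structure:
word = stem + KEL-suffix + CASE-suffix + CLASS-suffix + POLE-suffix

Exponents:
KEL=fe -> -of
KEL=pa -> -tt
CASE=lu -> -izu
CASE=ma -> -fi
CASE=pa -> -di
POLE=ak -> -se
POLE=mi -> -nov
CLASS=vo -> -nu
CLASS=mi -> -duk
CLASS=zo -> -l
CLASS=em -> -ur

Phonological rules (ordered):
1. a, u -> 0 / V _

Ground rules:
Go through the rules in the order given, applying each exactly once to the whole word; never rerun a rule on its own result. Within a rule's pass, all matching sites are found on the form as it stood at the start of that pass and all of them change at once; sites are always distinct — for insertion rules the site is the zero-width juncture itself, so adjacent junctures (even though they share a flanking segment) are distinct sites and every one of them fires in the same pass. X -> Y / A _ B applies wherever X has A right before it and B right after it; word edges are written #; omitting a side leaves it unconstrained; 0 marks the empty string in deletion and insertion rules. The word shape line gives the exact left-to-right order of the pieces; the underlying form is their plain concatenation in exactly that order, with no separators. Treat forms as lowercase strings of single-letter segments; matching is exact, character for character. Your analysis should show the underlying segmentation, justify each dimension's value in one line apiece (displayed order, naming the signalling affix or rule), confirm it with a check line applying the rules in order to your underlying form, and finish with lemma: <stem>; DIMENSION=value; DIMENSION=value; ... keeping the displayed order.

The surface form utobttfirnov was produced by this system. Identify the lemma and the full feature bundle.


underlying: utob-tt-fi-ur-nov
KEL=pa - signalled by the affix -tt
CASE=ma - signalled by the affix -fi
POLE=mi - signalled by the affix -nov
CLASS=em - signalled by the affix -ur
check: utobttfiurnov -> utobttfirnov
lemma: utob; KEL=pa; CASE=ma; POLE=mi; CLASS=em


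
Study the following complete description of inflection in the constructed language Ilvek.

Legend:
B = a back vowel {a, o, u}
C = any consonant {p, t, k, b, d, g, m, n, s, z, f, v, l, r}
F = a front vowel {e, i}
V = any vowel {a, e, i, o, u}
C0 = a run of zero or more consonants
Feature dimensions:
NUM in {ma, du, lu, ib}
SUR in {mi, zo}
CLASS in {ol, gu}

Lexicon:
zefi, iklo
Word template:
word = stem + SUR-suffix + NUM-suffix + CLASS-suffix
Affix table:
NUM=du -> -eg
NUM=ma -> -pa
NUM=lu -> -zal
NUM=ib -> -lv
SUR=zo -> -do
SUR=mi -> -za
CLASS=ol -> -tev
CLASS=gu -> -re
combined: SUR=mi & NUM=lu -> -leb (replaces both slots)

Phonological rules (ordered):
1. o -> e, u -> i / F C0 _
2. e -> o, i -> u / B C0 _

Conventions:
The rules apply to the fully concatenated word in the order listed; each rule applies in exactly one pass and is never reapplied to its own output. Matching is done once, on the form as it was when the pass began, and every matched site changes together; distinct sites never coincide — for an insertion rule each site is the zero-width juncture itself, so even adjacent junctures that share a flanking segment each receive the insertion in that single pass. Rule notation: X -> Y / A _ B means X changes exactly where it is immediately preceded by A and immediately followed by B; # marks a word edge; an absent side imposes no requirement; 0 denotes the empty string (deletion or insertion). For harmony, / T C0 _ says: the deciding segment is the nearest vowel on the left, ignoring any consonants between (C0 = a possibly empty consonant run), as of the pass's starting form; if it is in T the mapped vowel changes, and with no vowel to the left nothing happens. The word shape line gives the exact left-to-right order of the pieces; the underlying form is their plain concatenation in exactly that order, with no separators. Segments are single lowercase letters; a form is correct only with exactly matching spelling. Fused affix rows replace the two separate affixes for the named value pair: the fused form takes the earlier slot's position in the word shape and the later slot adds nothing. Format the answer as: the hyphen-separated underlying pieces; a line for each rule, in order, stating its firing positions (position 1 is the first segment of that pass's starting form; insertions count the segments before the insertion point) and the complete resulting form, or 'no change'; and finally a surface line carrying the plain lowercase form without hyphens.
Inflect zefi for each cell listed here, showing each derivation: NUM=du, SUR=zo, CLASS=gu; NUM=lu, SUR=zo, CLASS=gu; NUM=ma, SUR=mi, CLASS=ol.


cell NUM=du, SUR=zo, CLASS=gu:
underlying: zefi-do-eg-re
1. o -> e, u -> i / F C0 _: fires at position(s) 6: zefideegre
2. e -> o, i -> u / B C0 _: no change
surface: zefideegre

cell NUM=lu, SUR=zo, CLASS=gu:
underlying: zefi-do-zal-re
1. o -> e, u -> i / F C0 _: fires at position(s) 6: zefidezalre
2. e -> o, i -> u / B C0 _: fires at position(s) 11: zefidezalro
surface: zefidezalro

cell NUM=ma, SUR=mi, CLASS=ol:
underlying: zefi-za-pa-tev
1. o -> e, u -> i / F C0 _: no change
2. e -> o, i -> u / B C0 _: fires at position(s) 10: zefizapatov
surface: zefizapatov


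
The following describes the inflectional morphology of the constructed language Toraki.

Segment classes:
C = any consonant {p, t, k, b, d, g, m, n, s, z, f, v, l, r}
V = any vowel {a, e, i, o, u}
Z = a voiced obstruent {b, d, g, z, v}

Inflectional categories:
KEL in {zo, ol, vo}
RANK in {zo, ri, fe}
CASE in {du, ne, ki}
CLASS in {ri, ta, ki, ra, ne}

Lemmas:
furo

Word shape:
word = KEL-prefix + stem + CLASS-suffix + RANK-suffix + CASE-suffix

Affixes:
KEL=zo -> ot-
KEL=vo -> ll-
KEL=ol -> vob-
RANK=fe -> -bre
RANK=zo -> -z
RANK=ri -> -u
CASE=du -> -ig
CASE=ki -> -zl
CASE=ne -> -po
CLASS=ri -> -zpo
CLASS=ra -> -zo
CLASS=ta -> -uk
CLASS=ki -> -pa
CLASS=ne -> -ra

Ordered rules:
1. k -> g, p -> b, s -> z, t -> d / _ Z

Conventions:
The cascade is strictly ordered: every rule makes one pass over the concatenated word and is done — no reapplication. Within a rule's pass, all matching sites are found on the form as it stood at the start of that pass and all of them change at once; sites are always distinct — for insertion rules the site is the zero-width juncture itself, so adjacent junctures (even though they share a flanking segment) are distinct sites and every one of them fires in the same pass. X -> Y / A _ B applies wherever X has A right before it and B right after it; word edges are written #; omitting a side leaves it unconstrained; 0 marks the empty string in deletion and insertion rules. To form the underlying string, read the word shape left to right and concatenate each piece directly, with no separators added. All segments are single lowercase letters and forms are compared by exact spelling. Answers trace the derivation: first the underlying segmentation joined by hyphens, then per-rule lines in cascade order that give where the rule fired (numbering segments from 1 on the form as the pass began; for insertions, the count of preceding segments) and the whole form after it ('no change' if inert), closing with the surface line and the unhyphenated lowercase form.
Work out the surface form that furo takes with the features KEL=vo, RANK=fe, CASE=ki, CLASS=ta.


underlying: ll-furo-uk-bre-zl
1. k -> g, p -> b, s -> z, t -> d / _ Z: fires at position(s) 8: llfurougbrezl
surface: llfurougbrezl


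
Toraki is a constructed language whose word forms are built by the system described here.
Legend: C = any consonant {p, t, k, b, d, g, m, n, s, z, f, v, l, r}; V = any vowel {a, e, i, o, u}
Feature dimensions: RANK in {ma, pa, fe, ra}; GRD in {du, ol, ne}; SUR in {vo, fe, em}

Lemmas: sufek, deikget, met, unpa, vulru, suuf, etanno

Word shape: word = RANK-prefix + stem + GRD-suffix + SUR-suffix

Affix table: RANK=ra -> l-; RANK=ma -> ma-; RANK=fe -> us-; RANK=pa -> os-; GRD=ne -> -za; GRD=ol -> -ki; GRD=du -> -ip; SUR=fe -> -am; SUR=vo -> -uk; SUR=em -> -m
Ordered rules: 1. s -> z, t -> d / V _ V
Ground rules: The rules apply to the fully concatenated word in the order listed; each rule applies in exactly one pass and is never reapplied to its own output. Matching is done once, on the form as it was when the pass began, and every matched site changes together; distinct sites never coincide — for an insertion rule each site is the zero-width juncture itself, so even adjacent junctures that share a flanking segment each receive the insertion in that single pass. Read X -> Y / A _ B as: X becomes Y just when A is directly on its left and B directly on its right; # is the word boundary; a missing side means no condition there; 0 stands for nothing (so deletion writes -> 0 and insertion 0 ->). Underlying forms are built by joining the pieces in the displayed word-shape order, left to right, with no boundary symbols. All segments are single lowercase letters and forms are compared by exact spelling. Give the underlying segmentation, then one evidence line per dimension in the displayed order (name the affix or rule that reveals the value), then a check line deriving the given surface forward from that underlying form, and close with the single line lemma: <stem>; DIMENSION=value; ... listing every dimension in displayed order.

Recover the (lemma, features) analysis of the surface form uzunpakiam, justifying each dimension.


underlying: us-unpa-ki-am
RANK=fe - signalled by the affix us-
GRD=ol - signalled by the affix -ki
SUR=fe - signalled by the affix -am
check: usunpakiam -> uzunpakiam
lemma: unpa; RANK=fe; GRD=ol; SUR=fe


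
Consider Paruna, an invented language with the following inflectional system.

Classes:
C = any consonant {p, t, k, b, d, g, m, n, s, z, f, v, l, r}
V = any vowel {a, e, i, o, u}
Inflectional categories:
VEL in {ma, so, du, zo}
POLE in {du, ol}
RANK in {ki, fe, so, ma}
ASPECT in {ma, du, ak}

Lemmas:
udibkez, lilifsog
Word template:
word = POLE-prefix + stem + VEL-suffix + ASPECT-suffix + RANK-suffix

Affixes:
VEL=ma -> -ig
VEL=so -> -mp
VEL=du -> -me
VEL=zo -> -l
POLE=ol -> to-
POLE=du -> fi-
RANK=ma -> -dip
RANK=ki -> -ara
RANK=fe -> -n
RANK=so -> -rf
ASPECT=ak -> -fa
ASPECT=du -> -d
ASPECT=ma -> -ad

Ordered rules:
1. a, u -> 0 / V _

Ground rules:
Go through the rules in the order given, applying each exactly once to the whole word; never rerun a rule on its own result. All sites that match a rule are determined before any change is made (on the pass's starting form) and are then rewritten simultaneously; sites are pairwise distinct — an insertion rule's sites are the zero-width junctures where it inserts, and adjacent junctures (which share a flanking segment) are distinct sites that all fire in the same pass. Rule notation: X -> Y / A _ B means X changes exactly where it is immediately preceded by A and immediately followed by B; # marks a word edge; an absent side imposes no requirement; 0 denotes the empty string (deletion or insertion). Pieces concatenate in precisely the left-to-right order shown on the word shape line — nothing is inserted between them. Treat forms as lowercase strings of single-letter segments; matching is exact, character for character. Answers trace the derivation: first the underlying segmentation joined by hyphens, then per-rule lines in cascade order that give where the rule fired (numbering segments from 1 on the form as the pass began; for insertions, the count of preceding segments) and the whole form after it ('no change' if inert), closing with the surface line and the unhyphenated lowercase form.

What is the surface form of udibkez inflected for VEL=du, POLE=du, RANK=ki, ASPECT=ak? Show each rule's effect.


underlying: fi-udibkez-me-fa-ara
1. a, u -> 0 / V _: fires at position(s) 3, 14: fidibkezmefara
surface: fidibkezmefara


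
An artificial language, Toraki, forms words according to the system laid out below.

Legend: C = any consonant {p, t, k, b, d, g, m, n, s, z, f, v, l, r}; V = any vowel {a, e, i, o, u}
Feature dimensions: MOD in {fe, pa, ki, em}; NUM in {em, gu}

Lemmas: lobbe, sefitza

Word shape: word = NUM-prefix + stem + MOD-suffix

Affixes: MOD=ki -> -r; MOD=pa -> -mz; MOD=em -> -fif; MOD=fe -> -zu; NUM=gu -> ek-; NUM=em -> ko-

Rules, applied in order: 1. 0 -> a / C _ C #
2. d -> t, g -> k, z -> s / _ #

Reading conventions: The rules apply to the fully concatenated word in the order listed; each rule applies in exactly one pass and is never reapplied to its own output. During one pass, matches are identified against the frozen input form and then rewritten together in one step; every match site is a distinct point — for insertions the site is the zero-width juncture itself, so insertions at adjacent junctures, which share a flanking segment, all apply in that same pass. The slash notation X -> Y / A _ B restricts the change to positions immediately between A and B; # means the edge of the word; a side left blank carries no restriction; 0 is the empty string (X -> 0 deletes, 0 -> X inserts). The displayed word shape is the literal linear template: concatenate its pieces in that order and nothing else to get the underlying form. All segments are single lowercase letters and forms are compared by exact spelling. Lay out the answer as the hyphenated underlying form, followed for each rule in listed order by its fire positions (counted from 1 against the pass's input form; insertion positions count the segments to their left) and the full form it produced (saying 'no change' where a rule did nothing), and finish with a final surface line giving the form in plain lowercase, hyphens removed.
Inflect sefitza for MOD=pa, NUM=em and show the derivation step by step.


underlying: ko-sefitza-mz
1. 0 -> a / C _ C #: inserts after position(s) 10: kosefitzamaz
2. d -> t, g -> k, z -> s / _ #: fires at position(s) 12: kosefitzamas
surface: kosefitzamas


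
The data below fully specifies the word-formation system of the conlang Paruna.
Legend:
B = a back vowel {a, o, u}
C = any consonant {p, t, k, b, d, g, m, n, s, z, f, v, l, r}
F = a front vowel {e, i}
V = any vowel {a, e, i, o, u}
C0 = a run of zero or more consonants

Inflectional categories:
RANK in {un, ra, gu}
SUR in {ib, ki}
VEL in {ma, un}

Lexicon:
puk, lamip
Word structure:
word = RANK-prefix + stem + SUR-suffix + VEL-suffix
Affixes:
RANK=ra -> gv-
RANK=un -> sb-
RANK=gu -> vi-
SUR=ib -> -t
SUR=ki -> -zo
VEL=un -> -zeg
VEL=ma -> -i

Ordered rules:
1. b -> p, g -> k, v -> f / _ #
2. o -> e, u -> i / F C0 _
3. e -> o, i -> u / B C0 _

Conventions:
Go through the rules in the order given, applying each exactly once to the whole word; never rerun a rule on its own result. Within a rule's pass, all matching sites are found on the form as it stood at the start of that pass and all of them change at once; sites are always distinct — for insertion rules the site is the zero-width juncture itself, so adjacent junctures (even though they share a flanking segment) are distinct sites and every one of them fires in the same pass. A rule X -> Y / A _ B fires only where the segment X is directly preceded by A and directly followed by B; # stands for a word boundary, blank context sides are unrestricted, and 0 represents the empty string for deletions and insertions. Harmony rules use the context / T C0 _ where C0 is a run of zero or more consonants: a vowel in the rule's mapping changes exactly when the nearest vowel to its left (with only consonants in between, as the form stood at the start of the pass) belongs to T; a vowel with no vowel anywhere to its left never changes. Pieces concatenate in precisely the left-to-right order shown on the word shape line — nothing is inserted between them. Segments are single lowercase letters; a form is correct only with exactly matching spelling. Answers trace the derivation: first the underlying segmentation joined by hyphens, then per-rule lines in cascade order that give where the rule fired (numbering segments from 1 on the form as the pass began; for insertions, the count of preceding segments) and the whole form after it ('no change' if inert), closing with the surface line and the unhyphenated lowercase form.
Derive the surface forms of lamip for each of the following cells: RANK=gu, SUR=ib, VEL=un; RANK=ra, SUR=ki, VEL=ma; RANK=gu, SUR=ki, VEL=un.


cell RANK=gu, SUR=ib, VEL=un:
underlying: vi-lamip-t-zeg
1. b -> p, g -> k, v -> f / _ #: fires at position(s) 11: vilamiptzek
2. o -> e, u -> i / F C0 _: no change
3. e -> o, i -> u / B C0 _: fires at position(s) 6: vilamuptzek
surface: vilamuptzek

cell RANK=ra, SUR=ki, VEL=ma:
underlying: gv-lamip-zo-i
1. b -> p, g -> k, v -> f / _ #: no change
2. o -> e, u -> i / F C0 _: fires at position(s) 9: gvlamipzei
3. e -> o, i -> u / B C0 _: fires at position(s) 6: gvlamupzei
surface: gvlamupzei

cell RANK=gu, SUR=ki, VEL=un:
underlying: vi-lamip-zo-zeg
1. b -> p, g -> k, v -> f / _ #: fires at position(s) 12: vilamipzozek
2. o -> e, u -> i / F C0 _: fires at position(s) 9: vilamipzezek
3. e -> o, i -> u / B C0 _: fires at position(s) 6: vilamupzezek
surface: vilamupzezek


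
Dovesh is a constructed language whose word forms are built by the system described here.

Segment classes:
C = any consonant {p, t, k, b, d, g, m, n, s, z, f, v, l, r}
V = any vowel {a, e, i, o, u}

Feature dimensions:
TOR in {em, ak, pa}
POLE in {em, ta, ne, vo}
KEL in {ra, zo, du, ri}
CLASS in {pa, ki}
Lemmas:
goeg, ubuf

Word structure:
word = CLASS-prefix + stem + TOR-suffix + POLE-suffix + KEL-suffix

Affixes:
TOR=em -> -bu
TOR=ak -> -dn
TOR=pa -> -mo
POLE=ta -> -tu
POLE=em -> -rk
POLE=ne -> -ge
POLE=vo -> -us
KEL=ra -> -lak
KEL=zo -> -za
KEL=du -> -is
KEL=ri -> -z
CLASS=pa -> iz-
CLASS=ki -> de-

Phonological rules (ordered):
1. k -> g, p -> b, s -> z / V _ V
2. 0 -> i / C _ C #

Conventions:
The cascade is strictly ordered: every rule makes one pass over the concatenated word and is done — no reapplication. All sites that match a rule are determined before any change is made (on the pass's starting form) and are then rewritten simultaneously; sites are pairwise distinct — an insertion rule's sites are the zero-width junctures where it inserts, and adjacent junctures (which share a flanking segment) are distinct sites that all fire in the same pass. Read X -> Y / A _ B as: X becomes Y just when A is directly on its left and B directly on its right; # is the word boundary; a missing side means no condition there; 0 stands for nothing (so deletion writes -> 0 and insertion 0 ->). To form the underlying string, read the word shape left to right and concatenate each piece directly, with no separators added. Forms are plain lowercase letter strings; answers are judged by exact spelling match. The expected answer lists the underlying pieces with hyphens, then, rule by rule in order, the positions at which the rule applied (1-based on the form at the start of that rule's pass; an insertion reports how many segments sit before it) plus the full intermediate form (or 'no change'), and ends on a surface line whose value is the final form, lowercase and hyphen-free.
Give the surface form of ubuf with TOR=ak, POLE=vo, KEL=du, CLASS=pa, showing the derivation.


underlying: iz-ubuf-dn-us-is
1. k -> g, p -> b, s -> z / V _ V: fires at position(s) 10: izubufdnuzis
2. 0 -> i / C _ C #: no change
surface: izubufdnuzis


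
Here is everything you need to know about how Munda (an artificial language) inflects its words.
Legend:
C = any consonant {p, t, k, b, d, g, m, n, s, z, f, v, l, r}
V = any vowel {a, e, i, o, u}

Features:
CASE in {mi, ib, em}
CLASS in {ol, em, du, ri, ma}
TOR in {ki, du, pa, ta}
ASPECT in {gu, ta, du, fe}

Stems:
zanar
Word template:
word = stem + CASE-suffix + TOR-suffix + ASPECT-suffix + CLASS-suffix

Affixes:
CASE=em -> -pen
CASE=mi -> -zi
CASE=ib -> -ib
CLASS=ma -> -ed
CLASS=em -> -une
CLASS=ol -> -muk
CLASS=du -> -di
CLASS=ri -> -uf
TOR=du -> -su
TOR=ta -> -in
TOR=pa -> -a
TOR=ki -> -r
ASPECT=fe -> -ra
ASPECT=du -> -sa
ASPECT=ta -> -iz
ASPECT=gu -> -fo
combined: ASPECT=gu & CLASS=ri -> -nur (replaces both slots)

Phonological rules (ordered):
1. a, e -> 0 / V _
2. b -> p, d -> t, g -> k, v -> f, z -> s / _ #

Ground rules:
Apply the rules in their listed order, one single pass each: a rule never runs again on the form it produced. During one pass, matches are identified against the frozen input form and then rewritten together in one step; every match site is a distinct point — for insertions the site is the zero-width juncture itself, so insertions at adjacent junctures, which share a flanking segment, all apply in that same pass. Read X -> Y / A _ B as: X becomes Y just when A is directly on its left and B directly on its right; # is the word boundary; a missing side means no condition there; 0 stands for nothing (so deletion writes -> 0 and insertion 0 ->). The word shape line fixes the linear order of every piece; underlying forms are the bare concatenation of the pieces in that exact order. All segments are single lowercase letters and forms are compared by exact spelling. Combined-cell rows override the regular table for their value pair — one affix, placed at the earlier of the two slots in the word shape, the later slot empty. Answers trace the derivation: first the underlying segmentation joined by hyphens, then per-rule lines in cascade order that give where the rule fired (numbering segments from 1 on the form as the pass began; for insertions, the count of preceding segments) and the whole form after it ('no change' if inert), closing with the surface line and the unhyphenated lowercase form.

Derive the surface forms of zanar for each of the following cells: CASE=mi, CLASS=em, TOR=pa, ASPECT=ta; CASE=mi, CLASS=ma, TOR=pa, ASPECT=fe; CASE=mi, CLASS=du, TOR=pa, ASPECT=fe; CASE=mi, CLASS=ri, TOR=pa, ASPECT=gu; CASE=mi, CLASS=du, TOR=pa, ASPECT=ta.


cell CASE=mi, CLASS=em, TOR=pa, ASPECT=ta:
underlying: zanar-zi-a-iz-une
1. a, e -> 0 / V _: fires at position(s) 8: zanarziizune
2. b -> p, d -> t, g -> k, v -> f, z -> s / _ #: no change
surface: zanarziizune

cell CASE=mi, CLASS=ma, TOR=pa, ASPECT=fe:
underlying: zanar-zi-a-ra-ed
1. a, e -> 0 / V _: fires at position(s) 8, 11: zanarzirad
2. b -> p, d -> t, g -> k, v -> f, z -> s / _ #: fires at position(s) 10: zanarzirat
surface: zanarzirat

cell CASE=mi, CLASS=du, TOR=pa, ASPECT=fe:
underlying: zanar-zi-a-ra-di
1. a, e -> 0 / V _: fires at position(s) 8: zanarziradi
2. b -> p, d -> t, g -> k, v -> f, z -> s / _ #: no change
surface: zanarziradi

cell CASE=mi, CLASS=ri, TOR=pa, ASPECT=gu:
underlying: zanar-zi-a-nur
1. a, e -> 0 / V _: fires at position(s) 8: zanarzinur
2. b -> p, d -> t, g -> k, v -> f, z -> s / _ #: no change
surface: zanarzinur

cell CASE=mi, CLASS=du, TOR=pa, ASPECT=ta:
underlying: zanar-zi-a-iz-di
1. a, e -> 0 / V _: fires at position(s) 8: zanarziizdi
2. b -> p, d -> t, g -> k, v -> f, z -> s / _ #: no change
surface: zanarziizdi


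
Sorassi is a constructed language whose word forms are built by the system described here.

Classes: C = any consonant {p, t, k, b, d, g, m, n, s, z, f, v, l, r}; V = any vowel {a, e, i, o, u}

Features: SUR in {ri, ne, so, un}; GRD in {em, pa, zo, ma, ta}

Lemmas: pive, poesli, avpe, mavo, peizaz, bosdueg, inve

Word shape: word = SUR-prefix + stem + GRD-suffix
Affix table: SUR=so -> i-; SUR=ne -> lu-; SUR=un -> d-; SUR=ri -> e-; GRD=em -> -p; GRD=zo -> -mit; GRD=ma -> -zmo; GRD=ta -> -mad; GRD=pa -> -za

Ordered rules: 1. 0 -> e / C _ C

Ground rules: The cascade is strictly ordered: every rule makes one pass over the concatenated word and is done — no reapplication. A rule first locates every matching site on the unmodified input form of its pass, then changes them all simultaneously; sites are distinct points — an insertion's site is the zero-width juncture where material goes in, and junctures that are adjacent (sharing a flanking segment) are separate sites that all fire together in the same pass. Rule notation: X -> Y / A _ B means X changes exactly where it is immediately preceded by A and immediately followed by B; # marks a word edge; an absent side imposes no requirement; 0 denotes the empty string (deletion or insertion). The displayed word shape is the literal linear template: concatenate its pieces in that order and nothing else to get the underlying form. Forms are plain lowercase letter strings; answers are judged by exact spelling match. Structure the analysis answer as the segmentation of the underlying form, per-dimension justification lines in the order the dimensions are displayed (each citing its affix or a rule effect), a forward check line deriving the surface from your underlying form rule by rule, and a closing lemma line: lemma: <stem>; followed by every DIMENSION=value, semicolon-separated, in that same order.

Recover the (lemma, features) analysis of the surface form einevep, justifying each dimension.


underlying: e-inve-p
SUR=ri - signalled by the affix e-
GRD=em - signalled by the affix -p
check: einvep -> einevep
lemma: inve; SUR=ri; GRD=em
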